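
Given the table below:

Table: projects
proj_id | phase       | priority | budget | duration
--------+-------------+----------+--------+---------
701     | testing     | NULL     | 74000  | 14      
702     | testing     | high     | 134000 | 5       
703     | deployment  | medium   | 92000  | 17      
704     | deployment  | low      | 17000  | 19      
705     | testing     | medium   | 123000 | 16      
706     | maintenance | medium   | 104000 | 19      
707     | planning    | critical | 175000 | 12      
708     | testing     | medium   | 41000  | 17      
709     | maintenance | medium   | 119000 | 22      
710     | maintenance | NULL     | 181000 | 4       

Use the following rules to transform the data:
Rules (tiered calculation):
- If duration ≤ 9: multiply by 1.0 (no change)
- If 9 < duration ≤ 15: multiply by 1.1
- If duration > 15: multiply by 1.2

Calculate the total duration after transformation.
169.6

Step 1: Tier 1 (duration ≤ 9): 2 records, sum = 9 × 1.0 = 9.0
Step 2: Tier 2 (9 < duration ≤ 15): 2 records, sum = 26 × 1.1 = 28.6
Step 3: Tier 3 (duration > 15): 6 records, sum = 110 × 1.2 = 132.0
Step 4: Final sum = 9.0 + 28.6 + 132.0 = 169.6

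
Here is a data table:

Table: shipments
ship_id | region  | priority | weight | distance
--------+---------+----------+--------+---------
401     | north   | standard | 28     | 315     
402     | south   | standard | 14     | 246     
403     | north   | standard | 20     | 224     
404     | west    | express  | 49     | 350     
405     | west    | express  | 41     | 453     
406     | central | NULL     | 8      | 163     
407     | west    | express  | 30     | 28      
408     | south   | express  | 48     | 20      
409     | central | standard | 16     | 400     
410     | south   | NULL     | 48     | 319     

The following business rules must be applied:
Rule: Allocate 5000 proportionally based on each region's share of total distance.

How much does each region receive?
central: 1117.95, north: 1070.29, south: 1161.64, west: 1650.12

Step 1: Calculate total distance = 2518
Step 2: Calculate each region's proportion:
  central: 563/2518 = 22.36% → 1117.95
  north: 539/2518 = 21.41% → 1070.29
  south: 585/2518 = 23.23% → 1161.64
  west: 831/2518 = 33.00% → 1650.12
Step 3: Verify: sum of allocations ≈ 5000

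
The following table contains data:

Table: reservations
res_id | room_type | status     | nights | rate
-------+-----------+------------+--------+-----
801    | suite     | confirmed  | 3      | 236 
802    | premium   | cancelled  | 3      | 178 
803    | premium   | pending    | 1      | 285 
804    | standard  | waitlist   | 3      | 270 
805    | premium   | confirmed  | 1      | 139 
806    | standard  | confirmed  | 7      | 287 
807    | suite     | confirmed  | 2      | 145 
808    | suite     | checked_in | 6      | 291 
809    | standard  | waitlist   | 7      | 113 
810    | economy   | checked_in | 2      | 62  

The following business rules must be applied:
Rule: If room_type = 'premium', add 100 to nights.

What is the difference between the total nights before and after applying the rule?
300

Step 1: Original sum of nights = 35
Step 2: 3 records have room_type = 'premium'
Step 3: Each affected record changes by 100
Step 4: Total change = 3 × 100 = 300
Step 5: New sum = 35 + 300 = 335
Step 6: Difference = |335 - 35| = 300
        (Sum increased by 300)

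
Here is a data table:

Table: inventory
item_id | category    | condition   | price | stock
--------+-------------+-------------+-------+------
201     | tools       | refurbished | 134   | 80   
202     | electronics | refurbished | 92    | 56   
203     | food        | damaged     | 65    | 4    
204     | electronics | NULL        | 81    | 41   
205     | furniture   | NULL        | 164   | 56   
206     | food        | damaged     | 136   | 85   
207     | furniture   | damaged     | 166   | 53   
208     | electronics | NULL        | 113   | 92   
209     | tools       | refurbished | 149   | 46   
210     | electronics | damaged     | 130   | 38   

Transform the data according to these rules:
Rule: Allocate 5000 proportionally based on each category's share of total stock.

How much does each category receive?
electronics: 2059.89, food: 807.62, furniture: 989.11, tools: 1143.38

Step 1: Calculate total stock = 551
Step 2: Calculate each category's proportion:
  electronics: 227/551 = 41.20% → 2059.89
  food: 89/551 = 16.15% → 807.62
  furniture: 109/551 = 19.78% → 989.11
  tools: 126/551 = 22.87% → 1143.38
Step 3: Verify: sum of allocations ≈ 5000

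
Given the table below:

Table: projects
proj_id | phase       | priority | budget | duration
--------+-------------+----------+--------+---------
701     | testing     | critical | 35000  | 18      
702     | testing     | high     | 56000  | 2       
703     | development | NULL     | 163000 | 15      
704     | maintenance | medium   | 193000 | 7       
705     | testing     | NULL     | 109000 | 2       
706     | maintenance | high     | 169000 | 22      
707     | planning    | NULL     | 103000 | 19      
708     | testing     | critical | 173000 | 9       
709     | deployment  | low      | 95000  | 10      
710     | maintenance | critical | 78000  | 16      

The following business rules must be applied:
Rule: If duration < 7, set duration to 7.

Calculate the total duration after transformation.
130

Step 1: 2 records have duration < 7
Step 2: These records originally summed to 4
Step 3: After setting to minimum: 2 × 7 = 14
Step 4: Unaffected records sum: 116
Step 5: Final sum = 14 + 116 = 130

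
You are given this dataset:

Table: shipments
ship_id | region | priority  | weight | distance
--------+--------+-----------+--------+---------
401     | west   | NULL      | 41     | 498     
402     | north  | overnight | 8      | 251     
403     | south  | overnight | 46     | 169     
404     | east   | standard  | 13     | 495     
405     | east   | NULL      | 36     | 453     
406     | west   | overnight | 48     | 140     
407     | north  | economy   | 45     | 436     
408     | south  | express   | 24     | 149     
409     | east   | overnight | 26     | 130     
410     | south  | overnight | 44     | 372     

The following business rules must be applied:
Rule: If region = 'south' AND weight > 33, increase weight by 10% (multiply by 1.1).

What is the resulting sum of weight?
340.0

Step 1: Find records where region = 'south' AND weight > 33
Step 2: 2 records match, summing to 90
Step 3: After multiplier: 90 × 1.1 = 99.0
Step 4: Unaffected records sum: 241
Step 5: Final sum = 99.0 + 241 = 340.0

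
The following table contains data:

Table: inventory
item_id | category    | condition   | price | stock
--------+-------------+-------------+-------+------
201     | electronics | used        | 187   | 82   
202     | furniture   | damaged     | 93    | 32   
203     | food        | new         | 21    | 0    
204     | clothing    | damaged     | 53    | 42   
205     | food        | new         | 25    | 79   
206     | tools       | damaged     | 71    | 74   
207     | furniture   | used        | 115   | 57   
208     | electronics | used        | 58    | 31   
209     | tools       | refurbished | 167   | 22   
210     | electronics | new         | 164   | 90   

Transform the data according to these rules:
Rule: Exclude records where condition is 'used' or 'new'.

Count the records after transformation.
4

Step 1: Count records to exclude
  - 3 (used) + 3 (new) = 6 records
Step 2: Total records: 10
Step 3: Remaining = 10 - 6 = 4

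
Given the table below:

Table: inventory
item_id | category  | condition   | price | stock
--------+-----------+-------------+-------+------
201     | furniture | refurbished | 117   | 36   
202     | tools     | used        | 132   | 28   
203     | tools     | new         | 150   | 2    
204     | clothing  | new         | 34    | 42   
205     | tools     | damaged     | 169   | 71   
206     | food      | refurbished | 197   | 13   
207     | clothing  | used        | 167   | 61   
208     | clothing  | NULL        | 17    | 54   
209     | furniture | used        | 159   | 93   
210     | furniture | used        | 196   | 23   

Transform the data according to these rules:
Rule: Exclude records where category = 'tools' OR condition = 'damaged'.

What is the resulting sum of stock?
322

Step 1: Find records where category = 'tools' OR condition = 'damaged'
Step 2: 3 records match, summing to 101
Step 3: Original sum: 423
Step 4: Remaining sum = 423 - 101 = 322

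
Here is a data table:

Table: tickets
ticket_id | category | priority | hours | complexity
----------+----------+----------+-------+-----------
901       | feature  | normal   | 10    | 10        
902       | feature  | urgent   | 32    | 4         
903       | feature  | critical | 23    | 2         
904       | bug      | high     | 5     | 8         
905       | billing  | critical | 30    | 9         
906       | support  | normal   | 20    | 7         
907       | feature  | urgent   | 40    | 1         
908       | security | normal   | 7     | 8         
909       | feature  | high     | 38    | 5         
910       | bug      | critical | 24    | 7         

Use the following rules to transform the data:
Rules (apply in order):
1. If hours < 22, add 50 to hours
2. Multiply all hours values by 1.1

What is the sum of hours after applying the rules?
471.9

Step 1: Apply Rule 1 - Add 50 to records with hours < 22
  - 4 records affected: 42 + (4 × 50) = 242
  - Unaffected records: 187
  - Sum after Rule 1: 429
Step 2: Apply Rule 2 - Multiply all by 1.1
  - 429 × 1.1 = 471.9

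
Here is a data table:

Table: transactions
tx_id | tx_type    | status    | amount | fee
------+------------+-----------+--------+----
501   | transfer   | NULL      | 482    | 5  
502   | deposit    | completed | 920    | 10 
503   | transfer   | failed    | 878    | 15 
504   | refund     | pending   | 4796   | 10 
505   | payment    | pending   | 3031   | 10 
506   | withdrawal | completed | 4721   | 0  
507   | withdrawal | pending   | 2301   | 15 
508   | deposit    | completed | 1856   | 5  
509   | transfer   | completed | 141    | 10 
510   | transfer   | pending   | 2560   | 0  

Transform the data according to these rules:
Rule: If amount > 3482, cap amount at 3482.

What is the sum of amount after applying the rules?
19133

Step 1: 2 records have amount > 3482
Step 2: These records originally summed to 9517
Step 3: After capping: 2 × 3482 = 6964
Step 4: Unaffected records sum: 12169
Step 5: Final sum = 6964 + 12169 = 19133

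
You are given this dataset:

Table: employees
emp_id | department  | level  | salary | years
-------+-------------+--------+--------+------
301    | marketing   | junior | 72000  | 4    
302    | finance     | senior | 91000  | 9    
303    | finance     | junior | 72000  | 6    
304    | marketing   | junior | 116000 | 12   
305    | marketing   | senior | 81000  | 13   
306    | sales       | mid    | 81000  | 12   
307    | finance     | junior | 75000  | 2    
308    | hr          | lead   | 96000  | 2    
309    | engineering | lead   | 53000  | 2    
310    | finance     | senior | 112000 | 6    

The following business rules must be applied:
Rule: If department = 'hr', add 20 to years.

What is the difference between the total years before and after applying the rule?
20

Step 1: Original sum of years = 68
Step 2: 1 records have department = 'hr'
Step 3: Each affected record changes by 20
Step 4: Total change = 1 × 20 = 20
Step 5: New sum = 68 + 20 = 88
Step 6: Difference = |88 - 68| = 20
        (Sum increased by 20)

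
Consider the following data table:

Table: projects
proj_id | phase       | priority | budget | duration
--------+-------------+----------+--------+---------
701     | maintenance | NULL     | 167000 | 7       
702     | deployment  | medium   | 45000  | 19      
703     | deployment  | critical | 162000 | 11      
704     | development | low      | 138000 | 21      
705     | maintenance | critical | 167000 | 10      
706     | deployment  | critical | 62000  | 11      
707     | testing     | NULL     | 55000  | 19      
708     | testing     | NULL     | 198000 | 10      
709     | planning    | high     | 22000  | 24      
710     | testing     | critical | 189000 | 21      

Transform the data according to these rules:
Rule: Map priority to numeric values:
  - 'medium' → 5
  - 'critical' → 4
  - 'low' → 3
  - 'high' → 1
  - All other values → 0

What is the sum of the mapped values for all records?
25

Step 1: Apply mapping to each record
Step 2: Count by status:
  'medium': 1 records × 5 = 5
  'critical': 4 records × 4 = 16
  'low': 1 records × 3 = 3
  'high': 1 records × 1 = 1
Step 3: Sum all mapped values = 25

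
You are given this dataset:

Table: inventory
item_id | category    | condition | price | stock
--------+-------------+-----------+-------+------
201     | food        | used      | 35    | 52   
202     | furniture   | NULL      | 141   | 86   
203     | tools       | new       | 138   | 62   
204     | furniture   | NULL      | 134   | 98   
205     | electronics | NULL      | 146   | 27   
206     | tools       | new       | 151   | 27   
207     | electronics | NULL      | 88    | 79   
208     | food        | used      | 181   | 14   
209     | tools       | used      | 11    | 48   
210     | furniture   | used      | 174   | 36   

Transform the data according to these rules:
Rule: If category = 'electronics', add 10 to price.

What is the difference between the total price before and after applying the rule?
20

Step 1: Original sum of price = 1199
Step 2: 2 records have category = 'electronics'
Step 3: Each affected record changes by 10
Step 4: Total change = 2 × 10 = 20
Step 5: New sum = 1199 + 20 = 1219
Step 6: Difference = |1219 - 1199| = 20
        (Sum increased by 20)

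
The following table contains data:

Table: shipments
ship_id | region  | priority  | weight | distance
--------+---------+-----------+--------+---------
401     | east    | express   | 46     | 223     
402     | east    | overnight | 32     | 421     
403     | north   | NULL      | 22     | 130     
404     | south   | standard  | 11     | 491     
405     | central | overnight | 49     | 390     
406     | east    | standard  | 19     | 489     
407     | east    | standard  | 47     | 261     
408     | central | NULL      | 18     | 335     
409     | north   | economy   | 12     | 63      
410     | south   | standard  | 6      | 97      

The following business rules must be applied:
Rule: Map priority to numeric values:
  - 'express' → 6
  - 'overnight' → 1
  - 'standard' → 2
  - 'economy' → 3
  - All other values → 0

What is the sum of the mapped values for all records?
19

Step 1: Apply mapping to each record
Step 2: Count by status:
  'express': 1 records × 6 = 6
  'overnight': 2 records × 1 = 2
  'standard': 4 records × 2 = 8
  'economy': 1 records × 3 = 3
Step 3: Sum all mapped values = 19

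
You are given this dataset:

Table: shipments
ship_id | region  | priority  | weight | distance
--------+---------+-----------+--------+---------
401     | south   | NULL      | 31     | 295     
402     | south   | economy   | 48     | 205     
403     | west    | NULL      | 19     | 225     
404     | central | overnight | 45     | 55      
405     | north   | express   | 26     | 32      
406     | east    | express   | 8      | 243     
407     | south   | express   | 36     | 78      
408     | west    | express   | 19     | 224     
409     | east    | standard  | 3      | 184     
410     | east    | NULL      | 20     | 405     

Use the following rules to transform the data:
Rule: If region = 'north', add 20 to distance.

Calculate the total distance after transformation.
1966

Step 1: Count records where region = 'north': 1
Step 2: Total bonus added: 1 × 20 = 20
Step 3: Original sum of distance: 1946
Step 4: Final sum = 1946 + 20 = 1966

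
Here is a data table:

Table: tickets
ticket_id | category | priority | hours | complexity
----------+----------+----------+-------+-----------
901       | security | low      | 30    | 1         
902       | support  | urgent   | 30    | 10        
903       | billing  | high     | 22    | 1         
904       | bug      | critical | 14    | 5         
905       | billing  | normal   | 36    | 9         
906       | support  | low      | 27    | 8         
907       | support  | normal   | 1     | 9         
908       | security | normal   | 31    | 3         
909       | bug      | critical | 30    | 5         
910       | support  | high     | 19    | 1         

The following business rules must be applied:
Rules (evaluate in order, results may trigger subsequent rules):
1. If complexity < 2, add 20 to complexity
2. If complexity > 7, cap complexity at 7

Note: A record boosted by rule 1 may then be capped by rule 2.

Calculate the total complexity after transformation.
62

Step 1: Apply rule 1 to records with complexity < 2
  - 3 records get bonus of 20
  - Of these, 3 records then exceed 7 and get capped
Step 2: Apply rule 2 to records with complexity > 7
  - 4 records (original) are capped
Step 3: Calculate final sum = 62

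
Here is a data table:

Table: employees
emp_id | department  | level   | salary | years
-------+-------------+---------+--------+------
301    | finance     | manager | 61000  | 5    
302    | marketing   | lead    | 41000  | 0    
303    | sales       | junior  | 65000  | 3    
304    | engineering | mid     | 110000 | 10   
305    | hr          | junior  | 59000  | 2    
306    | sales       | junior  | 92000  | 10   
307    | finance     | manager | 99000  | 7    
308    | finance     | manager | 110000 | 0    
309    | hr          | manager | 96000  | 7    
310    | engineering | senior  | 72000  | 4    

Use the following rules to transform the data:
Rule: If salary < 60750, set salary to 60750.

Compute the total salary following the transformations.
826500

Step 1: 2 records have salary < 60750
Step 2: These records originally summed to 100000
Step 3: After setting to minimum: 2 × 60750 = 121500
Step 4: Unaffected records sum: 705000
Step 5: Final sum = 121500 + 705000 = 826500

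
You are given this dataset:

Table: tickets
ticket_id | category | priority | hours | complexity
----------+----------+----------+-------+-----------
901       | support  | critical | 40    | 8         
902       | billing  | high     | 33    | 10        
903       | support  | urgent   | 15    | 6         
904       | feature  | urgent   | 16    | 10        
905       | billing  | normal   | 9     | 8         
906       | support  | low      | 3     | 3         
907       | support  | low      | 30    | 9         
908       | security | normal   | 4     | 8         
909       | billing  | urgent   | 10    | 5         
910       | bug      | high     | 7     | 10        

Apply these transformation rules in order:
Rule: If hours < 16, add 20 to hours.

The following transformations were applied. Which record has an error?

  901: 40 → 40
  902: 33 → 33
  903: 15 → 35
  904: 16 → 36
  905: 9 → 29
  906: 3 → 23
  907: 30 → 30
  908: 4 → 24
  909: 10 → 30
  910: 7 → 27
Record 904 has an error. The correct transformed value should be 16, not 36.

Step 1: Check each record against the rule
Step 2: Record 904 has hours = 16
Step 3: Since 16 >= 16, the bonus should not have been applied
Step 4: Correct value = 16, but claimed value = 36
Conclusion: Record 904 has the error.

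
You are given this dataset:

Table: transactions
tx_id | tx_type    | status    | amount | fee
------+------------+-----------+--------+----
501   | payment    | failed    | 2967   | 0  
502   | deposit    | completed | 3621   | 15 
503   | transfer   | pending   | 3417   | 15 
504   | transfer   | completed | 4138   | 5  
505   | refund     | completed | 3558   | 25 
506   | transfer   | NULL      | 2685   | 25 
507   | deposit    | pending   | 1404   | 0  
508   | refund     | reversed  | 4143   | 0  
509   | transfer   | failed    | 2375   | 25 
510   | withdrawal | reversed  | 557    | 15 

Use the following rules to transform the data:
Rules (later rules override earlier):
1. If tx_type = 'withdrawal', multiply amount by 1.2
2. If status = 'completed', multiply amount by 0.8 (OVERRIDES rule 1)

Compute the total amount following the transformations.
26713.0

Step 1: Rule 2 takes priority for records with status = 'completed'
  - 3 records: 11317 × 0.8 = 9053.6
Step 2: Rule 1 applies to remaining records with tx_type = 'withdrawal'
  - 1 records: 557 × 1.2 = 668.4
Step 3: Other records unchanged: 16991
Step 4: Final sum = 9053.6 + 668.4 + 16991 = 26713.0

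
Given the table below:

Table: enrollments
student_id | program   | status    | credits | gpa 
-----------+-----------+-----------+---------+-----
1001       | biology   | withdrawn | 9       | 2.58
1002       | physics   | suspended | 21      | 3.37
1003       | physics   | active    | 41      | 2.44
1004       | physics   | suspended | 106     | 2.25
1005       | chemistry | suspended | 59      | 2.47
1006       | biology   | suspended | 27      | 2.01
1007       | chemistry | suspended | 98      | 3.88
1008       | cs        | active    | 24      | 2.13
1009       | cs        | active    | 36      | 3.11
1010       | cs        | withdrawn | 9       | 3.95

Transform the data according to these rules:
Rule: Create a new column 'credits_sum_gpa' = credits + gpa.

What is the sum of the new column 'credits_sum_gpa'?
458.19

Step 1: For each record, compute credits + gpa
Example calculations:
  9 + 2.58 = 11.58
  21 + 3.37 = 24.37
  41 + 2.44 = 43.44
  ...
Step 2: Sum all derived values
Step 3: Total = 458.19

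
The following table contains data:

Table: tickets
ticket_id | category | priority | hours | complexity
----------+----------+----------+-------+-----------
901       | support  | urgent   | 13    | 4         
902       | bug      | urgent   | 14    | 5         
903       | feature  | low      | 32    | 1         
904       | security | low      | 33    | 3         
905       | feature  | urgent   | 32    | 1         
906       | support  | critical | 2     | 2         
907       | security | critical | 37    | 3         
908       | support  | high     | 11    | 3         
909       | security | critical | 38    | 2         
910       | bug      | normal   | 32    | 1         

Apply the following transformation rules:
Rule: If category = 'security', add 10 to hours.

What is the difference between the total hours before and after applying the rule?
30

Step 1: Original sum of hours = 244
Step 2: 3 records have category = 'security'
Step 3: Each affected record changes by 10
Step 4: Total change = 3 × 10 = 30
Step 5: New sum = 244 + 30 = 274
Step 6: Difference = |274 - 244| = 30
        (Sum increased by 30)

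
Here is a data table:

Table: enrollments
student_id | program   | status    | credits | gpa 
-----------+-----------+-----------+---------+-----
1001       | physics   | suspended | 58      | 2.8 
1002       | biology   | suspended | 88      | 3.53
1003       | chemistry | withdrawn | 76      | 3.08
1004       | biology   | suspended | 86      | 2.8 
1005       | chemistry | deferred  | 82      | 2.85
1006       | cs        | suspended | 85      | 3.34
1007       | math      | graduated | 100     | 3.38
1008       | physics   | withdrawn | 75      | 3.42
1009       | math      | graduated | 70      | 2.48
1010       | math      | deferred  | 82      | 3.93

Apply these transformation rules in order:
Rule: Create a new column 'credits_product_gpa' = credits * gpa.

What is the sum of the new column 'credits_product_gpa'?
2555.88

Step 1: For each record, compute credits * gpa
Example calculations:
  58 * 2.8 = 162.4
  88 * 3.53 = 310.64
  76 * 3.08 = 234.08
  ...
Step 2: Sum all derived values
Step 3: Total = 2555.88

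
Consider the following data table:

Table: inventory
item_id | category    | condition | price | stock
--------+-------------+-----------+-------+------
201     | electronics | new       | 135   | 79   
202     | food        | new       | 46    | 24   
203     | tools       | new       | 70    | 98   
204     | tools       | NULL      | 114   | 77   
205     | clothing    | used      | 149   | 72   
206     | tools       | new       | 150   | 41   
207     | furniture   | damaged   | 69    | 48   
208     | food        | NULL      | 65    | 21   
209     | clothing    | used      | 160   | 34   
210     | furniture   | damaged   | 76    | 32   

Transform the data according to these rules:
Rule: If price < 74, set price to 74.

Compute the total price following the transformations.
1080

Step 1: 4 records have price < 74
Step 2: These records originally summed to 250
Step 3: After setting to minimum: 4 × 74 = 296
Step 4: Unaffected records sum: 784
Step 5: Final sum = 296 + 784 = 1080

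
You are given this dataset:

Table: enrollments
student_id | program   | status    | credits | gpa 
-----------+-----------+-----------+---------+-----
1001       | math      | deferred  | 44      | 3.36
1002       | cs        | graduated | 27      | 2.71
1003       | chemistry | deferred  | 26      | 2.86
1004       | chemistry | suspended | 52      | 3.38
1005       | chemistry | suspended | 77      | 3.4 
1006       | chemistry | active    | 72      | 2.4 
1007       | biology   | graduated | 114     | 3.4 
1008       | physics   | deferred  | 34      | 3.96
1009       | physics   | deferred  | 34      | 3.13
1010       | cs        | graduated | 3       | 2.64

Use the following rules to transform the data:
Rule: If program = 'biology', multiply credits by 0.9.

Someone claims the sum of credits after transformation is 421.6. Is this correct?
No, the correct result is 471.6.

Step 1: Calculate the correct sum after transformation
Step 2: Apply multiplier 0.9 to records where program = 'biology'
Step 3: Correct result = 471.6
Step 4: Claimed result = 421.6
Step 5: 471.6 ≠ 421.6
Conclusion: The claimed result is incorrect. The correct answer is 471.6.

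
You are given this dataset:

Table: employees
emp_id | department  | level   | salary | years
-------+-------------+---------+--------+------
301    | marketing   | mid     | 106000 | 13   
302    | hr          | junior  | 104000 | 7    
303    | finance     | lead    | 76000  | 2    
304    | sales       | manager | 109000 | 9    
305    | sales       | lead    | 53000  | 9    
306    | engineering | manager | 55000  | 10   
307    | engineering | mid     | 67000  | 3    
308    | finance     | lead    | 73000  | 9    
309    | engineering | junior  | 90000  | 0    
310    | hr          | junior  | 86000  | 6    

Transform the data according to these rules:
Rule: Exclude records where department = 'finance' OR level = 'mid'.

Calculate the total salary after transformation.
497000

Step 1: Find records where department = 'finance' OR level = 'mid'
Step 2: 4 records match, summing to 322000
Step 3: Original sum: 819000
Step 4: Remaining sum = 819000 - 322000 = 497000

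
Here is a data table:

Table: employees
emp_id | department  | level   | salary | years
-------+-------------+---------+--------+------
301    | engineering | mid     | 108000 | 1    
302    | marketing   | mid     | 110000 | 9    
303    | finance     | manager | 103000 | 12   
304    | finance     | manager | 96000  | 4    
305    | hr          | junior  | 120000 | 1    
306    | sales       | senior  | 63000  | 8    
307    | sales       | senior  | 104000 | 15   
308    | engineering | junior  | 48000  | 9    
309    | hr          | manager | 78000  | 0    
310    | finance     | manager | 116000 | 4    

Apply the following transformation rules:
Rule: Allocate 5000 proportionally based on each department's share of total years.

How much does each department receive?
engineering: 793.65, finance: 1587.3, hr: 79.37, marketing: 714.29, sales: 1825.4

Step 1: Calculate total years = 63
Step 2: Calculate each department's proportion:
  engineering: 10/63 = 15.87% → 793.65
  finance: 20/63 = 31.75% → 1587.3
  hr: 1/63 = 1.59% → 79.37
  marketing: 9/63 = 14.29% → 714.29
  sales: 23/63 = 36.51% → 1825.4
Step 3: Verify: sum of allocations ≈ 5000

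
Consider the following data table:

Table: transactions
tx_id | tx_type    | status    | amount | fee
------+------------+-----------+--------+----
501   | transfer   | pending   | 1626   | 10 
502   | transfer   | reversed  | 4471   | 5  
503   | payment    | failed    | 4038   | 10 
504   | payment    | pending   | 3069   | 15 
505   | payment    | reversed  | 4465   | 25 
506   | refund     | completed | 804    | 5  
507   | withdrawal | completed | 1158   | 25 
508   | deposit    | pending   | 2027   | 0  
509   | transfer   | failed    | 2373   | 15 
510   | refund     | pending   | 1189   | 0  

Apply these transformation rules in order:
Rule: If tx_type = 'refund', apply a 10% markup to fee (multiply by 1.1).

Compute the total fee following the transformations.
110.5

Step 1: Records with tx_type = 'refund' have total fee = 5
Step 2: Apply multiplier: 5 × 1.1 = 5.5
Step 3: Other records total: 105
Step 4: Final sum = 5.5 + 105 = 110.5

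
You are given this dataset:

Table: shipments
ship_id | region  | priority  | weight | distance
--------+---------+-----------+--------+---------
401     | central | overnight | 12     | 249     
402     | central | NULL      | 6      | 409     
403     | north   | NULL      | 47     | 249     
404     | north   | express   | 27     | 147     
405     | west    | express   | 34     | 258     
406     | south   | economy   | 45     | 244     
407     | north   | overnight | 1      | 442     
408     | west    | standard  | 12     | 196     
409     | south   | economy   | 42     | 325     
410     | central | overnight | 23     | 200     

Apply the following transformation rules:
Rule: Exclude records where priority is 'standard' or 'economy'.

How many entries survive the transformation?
7

Step 1: Count records to exclude
  - 1 (standard) + 2 (economy) = 3 records
Step 2: Total records: 10
Step 3: Remaining = 10 - 3 = 7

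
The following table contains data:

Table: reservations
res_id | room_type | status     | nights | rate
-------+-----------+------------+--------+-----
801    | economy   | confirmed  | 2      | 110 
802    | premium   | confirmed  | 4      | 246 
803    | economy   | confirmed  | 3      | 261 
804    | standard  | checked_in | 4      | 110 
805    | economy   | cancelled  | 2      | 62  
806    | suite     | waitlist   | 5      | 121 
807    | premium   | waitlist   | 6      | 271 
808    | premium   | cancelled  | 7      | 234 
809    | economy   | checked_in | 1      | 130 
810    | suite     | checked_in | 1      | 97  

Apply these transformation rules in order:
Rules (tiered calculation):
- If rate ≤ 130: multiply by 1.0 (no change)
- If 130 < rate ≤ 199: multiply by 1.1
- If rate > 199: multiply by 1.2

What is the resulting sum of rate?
1844.4

Step 1: Tier 1 (rate ≤ 130): 6 records, sum = 630 × 1.0 = 630.0
Step 2: Tier 2 (130 < rate ≤ 199): 0 records, sum = 0 × 1.1 = 0.0
Step 3: Tier 3 (rate > 199): 4 records, sum = 1012 × 1.2 = 1214.4
Step 4: Final sum = 630.0 + 0.0 + 1214.4 = 1844.4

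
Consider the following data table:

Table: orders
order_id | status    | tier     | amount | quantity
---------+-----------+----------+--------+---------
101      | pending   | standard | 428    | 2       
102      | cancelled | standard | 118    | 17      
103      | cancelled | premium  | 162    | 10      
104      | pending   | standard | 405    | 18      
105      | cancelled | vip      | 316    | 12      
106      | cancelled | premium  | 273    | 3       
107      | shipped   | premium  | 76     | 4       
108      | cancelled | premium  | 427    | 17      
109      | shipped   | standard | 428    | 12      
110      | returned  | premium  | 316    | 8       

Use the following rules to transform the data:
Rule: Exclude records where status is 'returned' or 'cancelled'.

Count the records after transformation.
4

Step 1: Count records to exclude
  - 1 (returned) + 5 (cancelled) = 6 records
Step 2: Total records: 10
Step 3: Remaining = 10 - 6 = 4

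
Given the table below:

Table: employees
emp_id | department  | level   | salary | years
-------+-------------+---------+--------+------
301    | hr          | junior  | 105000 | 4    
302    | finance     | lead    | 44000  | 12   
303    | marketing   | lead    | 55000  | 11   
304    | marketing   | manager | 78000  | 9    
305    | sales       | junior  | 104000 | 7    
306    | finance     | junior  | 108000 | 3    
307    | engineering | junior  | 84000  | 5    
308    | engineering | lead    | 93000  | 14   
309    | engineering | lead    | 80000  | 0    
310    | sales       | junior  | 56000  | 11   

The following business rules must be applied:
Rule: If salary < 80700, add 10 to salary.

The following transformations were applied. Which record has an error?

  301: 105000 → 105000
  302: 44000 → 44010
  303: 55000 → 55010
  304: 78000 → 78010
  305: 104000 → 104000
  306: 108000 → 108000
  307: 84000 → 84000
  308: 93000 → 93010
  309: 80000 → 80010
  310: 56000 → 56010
Record 308 has an error. The correct transformed value should be 93000, not 93010.

Step 1: Check each record against the rule
Step 2: Record 308 has salary = 93000
Step 3: Since 93000 >= 80700, the bonus should not have been applied
Step 4: Correct value = 93000, but claimed value = 93010
Conclusion: Record 308 has the error.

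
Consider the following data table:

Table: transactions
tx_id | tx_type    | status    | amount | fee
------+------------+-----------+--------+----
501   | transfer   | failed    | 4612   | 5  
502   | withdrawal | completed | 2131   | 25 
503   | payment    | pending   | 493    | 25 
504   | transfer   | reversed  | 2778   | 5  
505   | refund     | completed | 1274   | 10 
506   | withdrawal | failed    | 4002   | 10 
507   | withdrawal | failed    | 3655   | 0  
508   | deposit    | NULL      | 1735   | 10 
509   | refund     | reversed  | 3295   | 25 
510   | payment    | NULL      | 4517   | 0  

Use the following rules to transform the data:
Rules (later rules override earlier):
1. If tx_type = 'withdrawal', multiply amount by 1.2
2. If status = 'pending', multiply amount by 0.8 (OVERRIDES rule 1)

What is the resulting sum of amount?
30351.0

Step 1: Rule 2 takes priority for records with status = 'pending'
  - 1 records: 493 × 0.8 = 394.4
Step 2: Rule 1 applies to remaining records with tx_type = 'withdrawal'
  - 3 records: 9788 × 1.2 = 11745.6
Step 3: Other records unchanged: 18211
Step 4: Final sum = 394.4 + 11745.6 + 18211 = 30351.0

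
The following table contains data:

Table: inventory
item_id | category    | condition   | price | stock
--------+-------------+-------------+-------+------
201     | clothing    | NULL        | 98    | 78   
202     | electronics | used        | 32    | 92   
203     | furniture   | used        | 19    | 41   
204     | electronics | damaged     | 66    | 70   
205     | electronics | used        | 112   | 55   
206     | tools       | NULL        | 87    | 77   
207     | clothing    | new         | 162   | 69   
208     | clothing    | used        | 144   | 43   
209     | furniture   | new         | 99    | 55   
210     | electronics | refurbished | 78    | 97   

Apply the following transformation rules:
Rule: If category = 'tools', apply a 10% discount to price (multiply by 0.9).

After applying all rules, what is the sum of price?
888.3

Step 1: Records with category = 'tools' have total price = 87
Step 2: Apply multiplier: 87 × 0.9 = 78.3
Step 3: Other records total: 810
Step 4: Final sum = 78.3 + 810 = 888.3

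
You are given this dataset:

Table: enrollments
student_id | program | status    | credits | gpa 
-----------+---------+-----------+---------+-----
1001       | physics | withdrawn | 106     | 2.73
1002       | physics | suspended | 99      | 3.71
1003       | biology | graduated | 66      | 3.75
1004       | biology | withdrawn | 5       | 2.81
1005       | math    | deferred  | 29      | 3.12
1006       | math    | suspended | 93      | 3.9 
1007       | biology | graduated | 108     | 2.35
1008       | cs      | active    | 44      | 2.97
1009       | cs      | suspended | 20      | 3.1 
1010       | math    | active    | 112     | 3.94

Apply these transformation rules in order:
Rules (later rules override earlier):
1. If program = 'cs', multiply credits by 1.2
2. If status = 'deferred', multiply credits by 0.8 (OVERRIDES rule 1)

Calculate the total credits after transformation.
689.0

Step 1: Rule 2 takes priority for records with status = 'deferred'
  - 1 records: 29 × 0.8 = 23.2
Step 2: Rule 1 applies to remaining records with program = 'cs'
  - 2 records: 64 × 1.2 = 76.8
Step 3: Other records unchanged: 589
Step 4: Final sum = 23.2 + 76.8 + 589 = 689.0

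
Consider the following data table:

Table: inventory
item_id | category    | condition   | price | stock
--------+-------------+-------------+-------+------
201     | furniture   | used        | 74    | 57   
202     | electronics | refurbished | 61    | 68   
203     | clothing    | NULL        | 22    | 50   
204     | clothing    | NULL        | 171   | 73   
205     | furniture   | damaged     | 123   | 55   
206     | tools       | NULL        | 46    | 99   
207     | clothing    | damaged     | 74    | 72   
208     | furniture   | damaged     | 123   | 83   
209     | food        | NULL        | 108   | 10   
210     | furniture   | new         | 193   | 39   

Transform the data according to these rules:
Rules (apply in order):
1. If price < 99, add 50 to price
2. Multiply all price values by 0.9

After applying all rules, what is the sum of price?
1120.5

Step 1: Apply Rule 1 - Add 50 to records with price < 99
  - 5 records affected: 277 + (5 × 50) = 527
  - Unaffected records: 718
  - Sum after Rule 1: 1245
Step 2: Apply Rule 2 - Multiply all by 0.9
  - 1245 × 0.9 = 1120.5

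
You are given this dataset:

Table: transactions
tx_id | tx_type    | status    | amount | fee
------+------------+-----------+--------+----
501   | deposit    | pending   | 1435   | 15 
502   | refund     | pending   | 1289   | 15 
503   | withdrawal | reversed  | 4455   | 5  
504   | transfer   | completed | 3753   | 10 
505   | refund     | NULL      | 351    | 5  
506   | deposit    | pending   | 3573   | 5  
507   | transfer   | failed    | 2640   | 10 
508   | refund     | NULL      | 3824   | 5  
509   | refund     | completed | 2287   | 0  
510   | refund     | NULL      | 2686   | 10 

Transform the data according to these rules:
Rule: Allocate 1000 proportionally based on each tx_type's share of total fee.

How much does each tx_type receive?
deposit: 250.0, refund: 437.5, transfer: 250.0, withdrawal: 62.5

Step 1: Calculate total fee = 80
Step 2: Calculate each tx_type's proportion:
  deposit: 20/80 = 25.00% → 250.0
  refund: 35/80 = 43.75% → 437.5
  transfer: 20/80 = 25.00% → 250.0
  withdrawal: 5/80 = 6.25% → 62.5
Step 3: Verify: sum of allocations ≈ 1000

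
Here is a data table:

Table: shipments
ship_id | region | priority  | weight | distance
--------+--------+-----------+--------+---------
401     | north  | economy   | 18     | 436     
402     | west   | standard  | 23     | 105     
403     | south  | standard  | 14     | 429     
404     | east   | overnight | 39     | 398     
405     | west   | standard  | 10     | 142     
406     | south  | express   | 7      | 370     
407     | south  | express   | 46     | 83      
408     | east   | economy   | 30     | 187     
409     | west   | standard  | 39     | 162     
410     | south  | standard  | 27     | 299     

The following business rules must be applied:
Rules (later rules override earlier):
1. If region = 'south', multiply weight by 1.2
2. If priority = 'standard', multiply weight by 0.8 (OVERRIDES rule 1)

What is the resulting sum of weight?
241.0

Step 1: Rule 2 takes priority for records with priority = 'standard'
  - 5 records: 113 × 0.8 = 90.4
Step 2: Rule 1 applies to remaining records with region = 'south'
  - 2 records: 53 × 1.2 = 63.6
Step 3: Other records unchanged: 87
Step 4: Final sum = 90.4 + 63.6 + 87 = 241.0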